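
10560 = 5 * 2112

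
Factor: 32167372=2^2 * 211^1*38113^1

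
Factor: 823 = 823^1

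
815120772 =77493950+737626822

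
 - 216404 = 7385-223789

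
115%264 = 115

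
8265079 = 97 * 85207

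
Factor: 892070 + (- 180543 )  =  711527 = 677^1*1051^1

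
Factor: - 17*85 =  - 5^1*17^2 = - 1445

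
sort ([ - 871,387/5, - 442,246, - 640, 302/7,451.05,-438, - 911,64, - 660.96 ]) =[ - 911, - 871, - 660.96, - 640, - 442,  -  438 , 302/7, 64 , 387/5,246,  451.05]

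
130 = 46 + 84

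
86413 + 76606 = 163019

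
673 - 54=619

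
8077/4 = 8077/4 = 2019.25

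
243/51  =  4 + 13/17 =4.76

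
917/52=917/52 = 17.63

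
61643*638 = 39328234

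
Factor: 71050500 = 2^2*3^3*5^3*19^1*277^1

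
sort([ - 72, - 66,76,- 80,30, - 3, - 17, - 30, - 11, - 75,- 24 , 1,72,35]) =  [ - 80, - 75, - 72,-66  ,  -  30, - 24, - 17,-11, - 3,1, 30,  35,72,76] 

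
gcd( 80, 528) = 16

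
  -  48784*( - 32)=1561088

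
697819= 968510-270691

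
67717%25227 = 17263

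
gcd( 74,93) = 1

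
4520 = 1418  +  3102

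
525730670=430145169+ 95585501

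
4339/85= 51 + 4/85 = 51.05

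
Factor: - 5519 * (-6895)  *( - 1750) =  - 66593633750=- 2^1 * 5^4*7^2 * 197^1*5519^1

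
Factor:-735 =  - 3^1 *5^1*7^2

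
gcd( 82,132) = 2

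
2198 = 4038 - 1840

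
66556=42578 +23978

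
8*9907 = 79256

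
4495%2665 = 1830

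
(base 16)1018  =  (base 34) 3j6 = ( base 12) 2474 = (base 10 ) 4120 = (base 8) 10030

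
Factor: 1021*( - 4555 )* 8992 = - 41818689760 = - 2^5*5^1*281^1*911^1*1021^1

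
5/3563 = 5/3563 =0.00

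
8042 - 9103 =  - 1061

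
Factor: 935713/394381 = 13^( - 1)*23^( - 1)*433^1*1319^( - 1)*2161^1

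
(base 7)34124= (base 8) 20702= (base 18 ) 18C2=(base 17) 1cf6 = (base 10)8642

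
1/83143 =1/83143 = 0.00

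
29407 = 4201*7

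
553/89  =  553/89 = 6.21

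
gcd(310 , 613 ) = 1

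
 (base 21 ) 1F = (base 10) 36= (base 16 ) 24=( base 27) 19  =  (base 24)1C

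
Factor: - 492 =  - 2^2*3^1 * 41^1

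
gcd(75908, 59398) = 2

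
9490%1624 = 1370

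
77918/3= 25972 + 2/3 =25972.67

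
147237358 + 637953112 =785190470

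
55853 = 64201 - 8348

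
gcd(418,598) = 2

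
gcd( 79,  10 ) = 1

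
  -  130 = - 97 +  - 33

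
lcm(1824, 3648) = 3648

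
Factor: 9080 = 2^3*5^1*227^1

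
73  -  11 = 62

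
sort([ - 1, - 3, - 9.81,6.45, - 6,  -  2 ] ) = [ - 9.81, - 6 , - 3, - 2,-1 , 6.45]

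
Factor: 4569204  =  2^2*3^1*37^1*41^1*251^1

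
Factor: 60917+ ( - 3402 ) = 5^1*11503^1 = 57515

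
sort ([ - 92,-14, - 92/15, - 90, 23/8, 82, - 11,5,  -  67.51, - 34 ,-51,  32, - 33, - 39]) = [-92, - 90, - 67.51  ,-51, - 39, - 34, - 33, - 14,-11,-92/15, 23/8, 5, 32,  82]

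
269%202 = 67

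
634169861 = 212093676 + 422076185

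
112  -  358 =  - 246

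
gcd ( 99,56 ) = 1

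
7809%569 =412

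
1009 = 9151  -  8142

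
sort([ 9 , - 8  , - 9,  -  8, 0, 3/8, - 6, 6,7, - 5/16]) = [ - 9,-8, - 8, - 6  , - 5/16, 0,  3/8, 6,7,9]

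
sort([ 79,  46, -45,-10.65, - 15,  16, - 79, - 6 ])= [ - 79,-45, - 15, - 10.65,- 6,16,46,79] 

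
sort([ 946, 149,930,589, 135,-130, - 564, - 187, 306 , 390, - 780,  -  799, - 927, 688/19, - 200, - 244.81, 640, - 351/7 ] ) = [ - 927, - 799,- 780, - 564,-244.81,  -  200, - 187, - 130, - 351/7,688/19,135,149, 306, 390, 589,640,930,946 ]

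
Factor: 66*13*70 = 2^2*3^1*5^1*7^1*11^1*13^1  =  60060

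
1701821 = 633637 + 1068184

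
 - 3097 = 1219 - 4316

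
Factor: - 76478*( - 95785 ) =2^1*5^1*19157^1*38239^1 = 7325445230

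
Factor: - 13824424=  - 2^3*569^1*3037^1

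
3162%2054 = 1108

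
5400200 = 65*83080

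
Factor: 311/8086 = 1/26 = 2^(-1 )*13^( - 1)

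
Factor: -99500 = -2^2*5^3 * 199^1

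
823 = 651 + 172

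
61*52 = 3172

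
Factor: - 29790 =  - 2^1 * 3^2*5^1*331^1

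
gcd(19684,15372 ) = 28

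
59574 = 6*9929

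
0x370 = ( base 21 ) 1kj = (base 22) 1i0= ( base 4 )31300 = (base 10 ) 880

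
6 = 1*6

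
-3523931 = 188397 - 3712328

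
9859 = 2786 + 7073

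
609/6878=609/6878 = 0.09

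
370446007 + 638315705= 1008761712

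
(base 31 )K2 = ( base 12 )43a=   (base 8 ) 1156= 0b1001101110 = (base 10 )622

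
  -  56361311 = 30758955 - 87120266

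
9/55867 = 9/55867 = 0.00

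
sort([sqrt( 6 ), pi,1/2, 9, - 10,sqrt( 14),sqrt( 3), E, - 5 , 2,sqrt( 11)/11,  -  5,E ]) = [ -10 , - 5, -5,sqrt( 11)/11,  1/2, sqrt( 3 ),2,sqrt(6),E,E, pi,sqrt( 14),9]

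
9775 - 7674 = 2101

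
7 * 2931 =20517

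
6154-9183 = - 3029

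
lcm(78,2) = 78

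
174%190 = 174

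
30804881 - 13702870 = 17102011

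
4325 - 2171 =2154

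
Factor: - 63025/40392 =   -  2^(  -  3)*3^(-3)*5^2*11^( - 1)*17^( - 1 )*2521^1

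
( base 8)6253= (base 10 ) 3243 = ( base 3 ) 11110010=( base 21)779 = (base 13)1626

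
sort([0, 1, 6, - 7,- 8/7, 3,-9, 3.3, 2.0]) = [  -  9,  -  7, - 8/7, 0,1, 2.0, 3, 3.3,6 ]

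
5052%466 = 392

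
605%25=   5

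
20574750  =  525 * 39190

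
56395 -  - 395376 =451771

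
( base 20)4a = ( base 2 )1011010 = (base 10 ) 90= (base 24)3i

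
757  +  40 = 797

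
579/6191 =579/6191 = 0.09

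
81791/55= 81791/55 = 1487.11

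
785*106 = 83210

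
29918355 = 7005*4271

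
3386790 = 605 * 5598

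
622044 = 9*69116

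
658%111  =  103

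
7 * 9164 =64148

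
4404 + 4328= 8732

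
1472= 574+898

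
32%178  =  32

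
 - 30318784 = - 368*82388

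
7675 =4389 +3286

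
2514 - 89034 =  - 86520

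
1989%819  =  351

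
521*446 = 232366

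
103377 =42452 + 60925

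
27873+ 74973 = 102846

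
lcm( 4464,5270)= 379440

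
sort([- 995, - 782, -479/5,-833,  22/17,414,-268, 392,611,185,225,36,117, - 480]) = [ - 995,- 833, - 782,  -  480,-268,  -  479/5, 22/17, 36,117, 185, 225,392,  414,611 ] 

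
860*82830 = 71233800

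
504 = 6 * 84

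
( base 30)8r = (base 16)10B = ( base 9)326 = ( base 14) 151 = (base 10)267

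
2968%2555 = 413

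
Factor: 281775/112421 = 3^1*5^2 *13^1*389^(-1) = 975/389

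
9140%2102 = 732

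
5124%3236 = 1888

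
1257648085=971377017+286271068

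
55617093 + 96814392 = 152431485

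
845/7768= 845/7768 = 0.11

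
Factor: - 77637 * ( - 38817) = 3^3*7^1 * 19^1 * 227^1*3697^1 = 3013635429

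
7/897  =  7/897= 0.01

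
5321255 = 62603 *85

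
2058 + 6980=9038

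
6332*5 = 31660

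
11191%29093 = 11191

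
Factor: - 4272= - 2^4*3^1 *89^1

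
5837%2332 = 1173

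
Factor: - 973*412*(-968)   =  388047968 = 2^5*7^1*11^2*103^1*139^1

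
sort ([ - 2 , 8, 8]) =[ -2, 8, 8]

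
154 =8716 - 8562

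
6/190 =3/95 = 0.03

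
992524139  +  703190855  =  1695714994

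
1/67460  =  1/67460 = 0.00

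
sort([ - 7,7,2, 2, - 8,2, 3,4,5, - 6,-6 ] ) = [ - 8,-7, -6,-6 , 2,2,2 , 3, 4, 5,7]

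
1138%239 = 182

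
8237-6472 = 1765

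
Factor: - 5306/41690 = - 5^ (-1)*7^1 * 11^( - 1)=- 7/55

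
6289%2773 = 743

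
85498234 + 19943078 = 105441312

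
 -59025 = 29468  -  88493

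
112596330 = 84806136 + 27790194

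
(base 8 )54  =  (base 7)62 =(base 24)1k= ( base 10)44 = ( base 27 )1H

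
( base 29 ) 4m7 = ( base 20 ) a09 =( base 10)4009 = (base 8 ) 7651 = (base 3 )12111111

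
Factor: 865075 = 5^2*34603^1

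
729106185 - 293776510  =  435329675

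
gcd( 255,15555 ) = 255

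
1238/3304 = 619/1652 = 0.37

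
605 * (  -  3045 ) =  - 1842225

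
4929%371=106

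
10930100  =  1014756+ 9915344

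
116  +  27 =143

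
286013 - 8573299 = -8287286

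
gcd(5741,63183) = 1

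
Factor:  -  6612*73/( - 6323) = 2^2*3^1*19^1*29^1 *73^1*6323^( - 1) = 482676/6323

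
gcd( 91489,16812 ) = 1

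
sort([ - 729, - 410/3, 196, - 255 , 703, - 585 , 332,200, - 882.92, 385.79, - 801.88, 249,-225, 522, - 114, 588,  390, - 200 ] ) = [- 882.92, - 801.88 ,  -  729,- 585, - 255, - 225, - 200,-410/3,- 114, 196, 200 , 249, 332, 385.79,390,522, 588,703 ] 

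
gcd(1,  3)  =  1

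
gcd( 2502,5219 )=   1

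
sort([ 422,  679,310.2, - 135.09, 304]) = [ -135.09,304,310.2,422,679]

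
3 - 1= 2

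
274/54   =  137/27 = 5.07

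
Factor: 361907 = 7^1 * 13^1*41^1*97^1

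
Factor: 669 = 3^1*223^1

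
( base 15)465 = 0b1111100011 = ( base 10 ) 995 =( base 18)315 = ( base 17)379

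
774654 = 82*9447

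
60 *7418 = 445080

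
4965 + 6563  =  11528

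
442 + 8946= 9388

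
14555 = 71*205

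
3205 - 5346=- 2141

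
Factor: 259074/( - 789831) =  - 2^1 * 3^ (-2)*7^(-2 ) *37^1*199^( - 1 )*389^1=- 28786/87759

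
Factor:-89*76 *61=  -2^2*19^1*61^1 * 89^1 =- 412604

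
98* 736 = 72128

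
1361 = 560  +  801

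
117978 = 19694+98284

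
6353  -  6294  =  59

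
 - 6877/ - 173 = 6877/173 = 39.75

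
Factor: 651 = 3^1*7^1* 31^1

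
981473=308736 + 672737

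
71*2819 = 200149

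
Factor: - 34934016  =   - 2^8 * 3^1  *  13^1 * 3499^1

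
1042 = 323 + 719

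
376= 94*4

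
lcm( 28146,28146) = 28146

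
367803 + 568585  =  936388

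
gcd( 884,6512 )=4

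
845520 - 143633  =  701887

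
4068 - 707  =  3361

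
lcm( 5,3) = 15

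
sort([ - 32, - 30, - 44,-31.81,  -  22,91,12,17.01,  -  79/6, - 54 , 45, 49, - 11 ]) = [ - 54, -44,- 32, - 31.81, - 30, - 22, - 79/6, - 11, 12,17.01,45, 49,91] 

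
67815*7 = 474705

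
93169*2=186338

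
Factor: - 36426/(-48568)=2^(-2)*3^1 =3/4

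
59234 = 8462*7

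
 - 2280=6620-8900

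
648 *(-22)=-14256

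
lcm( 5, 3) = 15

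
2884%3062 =2884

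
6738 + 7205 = 13943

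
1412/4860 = 353/1215  =  0.29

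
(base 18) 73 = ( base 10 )129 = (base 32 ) 41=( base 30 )49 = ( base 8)201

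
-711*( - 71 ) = 50481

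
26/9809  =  26/9809 = 0.00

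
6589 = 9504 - 2915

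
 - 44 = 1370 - 1414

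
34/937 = 34/937 = 0.04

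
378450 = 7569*50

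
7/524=7/524 = 0.01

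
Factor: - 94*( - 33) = 2^1*3^1*11^1*47^1= 3102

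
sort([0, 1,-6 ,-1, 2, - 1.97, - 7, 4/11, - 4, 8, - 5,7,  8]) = [ - 7, - 6,  -  5,-4 , - 1.97,-1,0, 4/11, 1, 2, 7,8,8]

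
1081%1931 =1081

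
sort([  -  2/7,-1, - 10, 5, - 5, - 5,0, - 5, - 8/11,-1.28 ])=[ -10,  -  5, - 5, - 5, - 1.28, - 1, - 8/11 , - 2/7, 0, 5 ]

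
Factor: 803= 11^1*73^1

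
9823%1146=655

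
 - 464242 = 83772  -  548014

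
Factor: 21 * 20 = 2^2*3^1*5^1  *  7^1= 420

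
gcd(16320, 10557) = 51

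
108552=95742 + 12810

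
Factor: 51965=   5^1*19^1*547^1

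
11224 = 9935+1289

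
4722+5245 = 9967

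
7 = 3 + 4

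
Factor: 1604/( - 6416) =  - 1/4 = - 2^ ( - 2 )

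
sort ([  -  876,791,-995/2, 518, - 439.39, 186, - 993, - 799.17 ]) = [  -  993 , - 876,  -  799.17, - 995/2, - 439.39,186, 518,791 ] 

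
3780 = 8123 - 4343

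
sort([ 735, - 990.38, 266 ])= [ - 990.38, 266, 735]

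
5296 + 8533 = 13829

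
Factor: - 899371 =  - 11^1*81761^1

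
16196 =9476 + 6720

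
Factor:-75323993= - 89^1*373^1* 2269^1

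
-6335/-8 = 791+ 7/8 = 791.88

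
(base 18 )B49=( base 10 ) 3645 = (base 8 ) 7075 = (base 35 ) 2y5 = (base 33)3BF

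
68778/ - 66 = -11463/11 = - 1042.09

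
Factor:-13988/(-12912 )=13/12 = 2^( -2)*3^( - 1)*13^1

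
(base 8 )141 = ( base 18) 57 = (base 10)97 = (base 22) 49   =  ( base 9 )117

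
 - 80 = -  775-  -  695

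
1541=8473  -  6932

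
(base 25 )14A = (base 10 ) 735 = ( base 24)16F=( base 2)1011011111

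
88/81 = 88/81 = 1.09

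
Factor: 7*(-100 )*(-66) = 46200 = 2^3 * 3^1*5^2*7^1*11^1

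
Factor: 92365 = 5^1*7^2*13^1*29^1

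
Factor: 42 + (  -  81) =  - 3^1  *13^1= - 39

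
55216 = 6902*8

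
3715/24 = 154 + 19/24 =154.79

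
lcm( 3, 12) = 12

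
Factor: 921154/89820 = 2^( - 1)*3^(  -  2 )*5^( - 1)*13^1*71^1=923/90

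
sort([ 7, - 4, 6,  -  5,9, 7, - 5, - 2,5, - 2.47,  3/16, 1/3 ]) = [ - 5, - 5,-4, - 2.47, - 2, 3/16, 1/3,5, 6, 7,7,9]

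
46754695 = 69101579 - 22346884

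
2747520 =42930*64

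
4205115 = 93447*45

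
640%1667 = 640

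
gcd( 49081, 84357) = 1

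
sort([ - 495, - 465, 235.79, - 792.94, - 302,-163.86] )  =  [ - 792.94, - 495,  -  465, - 302, - 163.86, 235.79 ] 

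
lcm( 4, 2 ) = 4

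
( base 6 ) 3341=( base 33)NM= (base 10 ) 781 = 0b1100001101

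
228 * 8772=2000016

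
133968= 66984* 2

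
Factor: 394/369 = 2^1*3^(-2)*41^( - 1 )*197^1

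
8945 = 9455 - 510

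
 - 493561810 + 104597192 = -388964618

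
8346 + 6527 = 14873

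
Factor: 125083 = 7^1* 107^1 * 167^1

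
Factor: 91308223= 59^1*1547597^1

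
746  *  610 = 455060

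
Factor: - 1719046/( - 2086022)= 859523/1043011  =  7^1*122789^1 *1043011^( - 1) 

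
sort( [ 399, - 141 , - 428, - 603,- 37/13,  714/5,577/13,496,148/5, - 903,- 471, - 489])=[  -  903 , - 603, - 489, - 471, - 428, - 141, - 37/13,148/5,577/13,714/5,399,496]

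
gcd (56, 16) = 8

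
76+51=127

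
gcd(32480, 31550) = 10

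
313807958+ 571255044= 885063002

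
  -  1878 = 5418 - 7296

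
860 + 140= 1000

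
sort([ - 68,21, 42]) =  [-68 , 21, 42] 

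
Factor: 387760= 2^4*5^1*37^1 * 131^1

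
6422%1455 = 602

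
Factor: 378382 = 2^1*277^1 *683^1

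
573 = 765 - 192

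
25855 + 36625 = 62480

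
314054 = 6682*47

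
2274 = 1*2274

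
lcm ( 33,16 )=528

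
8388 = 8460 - 72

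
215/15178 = 215/15178 = 0.01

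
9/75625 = 9/75625 = 0.00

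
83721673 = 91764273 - 8042600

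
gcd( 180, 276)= 12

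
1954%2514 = 1954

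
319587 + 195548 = 515135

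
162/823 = 162/823 = 0.20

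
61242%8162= 4108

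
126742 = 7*18106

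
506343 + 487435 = 993778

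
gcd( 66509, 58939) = 1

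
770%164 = 114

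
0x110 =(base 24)B8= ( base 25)am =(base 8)420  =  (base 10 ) 272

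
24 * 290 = 6960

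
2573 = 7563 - 4990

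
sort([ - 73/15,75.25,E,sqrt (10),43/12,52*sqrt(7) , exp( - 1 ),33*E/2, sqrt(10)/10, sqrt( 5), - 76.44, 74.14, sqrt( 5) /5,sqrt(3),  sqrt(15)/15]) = [ - 76.44, - 73/15,sqrt( 15 )/15,  sqrt(10)/10,  exp( - 1), sqrt(5)/5, sqrt(3 ),sqrt(5 ), E , sqrt( 10),43/12,33 * E/2,74.14,75.25,52 * sqrt( 7)]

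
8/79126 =4/39563= 0.00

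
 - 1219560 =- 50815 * 24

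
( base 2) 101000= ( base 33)17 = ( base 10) 40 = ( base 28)1C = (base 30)1a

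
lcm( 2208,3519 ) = 112608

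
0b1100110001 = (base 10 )817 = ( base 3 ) 1010021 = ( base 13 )4ab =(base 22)1F3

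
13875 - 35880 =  - 22005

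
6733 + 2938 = 9671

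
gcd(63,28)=7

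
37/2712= 37/2712 = 0.01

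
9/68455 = 9/68455 = 0.00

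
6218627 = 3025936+3192691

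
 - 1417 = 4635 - 6052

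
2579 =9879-7300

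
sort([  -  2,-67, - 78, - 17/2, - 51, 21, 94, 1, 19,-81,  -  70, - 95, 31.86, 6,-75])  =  [-95 , - 81, - 78, - 75 , - 70, - 67, - 51,-17/2,- 2, 1, 6, 19, 21,  31.86 , 94 ] 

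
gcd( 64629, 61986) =3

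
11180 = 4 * 2795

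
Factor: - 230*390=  - 89700 = - 2^2*3^1 * 5^2 * 13^1*23^1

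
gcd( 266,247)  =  19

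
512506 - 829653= -317147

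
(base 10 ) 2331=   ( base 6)14443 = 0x91B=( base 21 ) 560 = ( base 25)3i6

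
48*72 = 3456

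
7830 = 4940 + 2890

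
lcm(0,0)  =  0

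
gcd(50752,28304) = 976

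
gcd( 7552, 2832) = 944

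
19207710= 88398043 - 69190333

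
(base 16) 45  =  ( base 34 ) 21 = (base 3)2120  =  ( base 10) 69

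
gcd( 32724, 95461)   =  1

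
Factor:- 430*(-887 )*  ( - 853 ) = - 325342730  =  - 2^1*5^1*43^1*853^1*887^1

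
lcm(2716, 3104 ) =21728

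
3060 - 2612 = 448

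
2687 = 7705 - 5018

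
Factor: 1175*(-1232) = - 2^4 *5^2*7^1 * 11^1*47^1 = - 1447600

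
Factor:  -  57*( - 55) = 3^1 *5^1*11^1*19^1 = 3135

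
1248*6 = 7488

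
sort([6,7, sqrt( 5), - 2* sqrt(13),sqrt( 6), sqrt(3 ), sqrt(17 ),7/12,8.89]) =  [ - 2*sqrt( 13 ), 7/12,sqrt(3 ), sqrt(5),sqrt(6),sqrt( 17), 6, 7,8.89 ]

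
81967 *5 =409835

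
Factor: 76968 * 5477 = 421553736=2^3*3^2 * 1069^1*5477^1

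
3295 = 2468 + 827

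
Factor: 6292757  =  6292757^1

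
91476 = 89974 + 1502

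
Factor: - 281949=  - 3^1*93983^1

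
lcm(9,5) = 45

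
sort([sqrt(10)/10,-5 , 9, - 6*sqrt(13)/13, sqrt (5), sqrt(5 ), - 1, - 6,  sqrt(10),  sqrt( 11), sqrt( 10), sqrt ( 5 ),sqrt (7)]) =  [ - 6,-5, - 6*sqrt( 13 )/13, - 1 , sqrt( 10 )/10,  sqrt( 5), sqrt(5 ), sqrt(5),  sqrt( 7),sqrt(10), sqrt( 10),sqrt(11 ), 9]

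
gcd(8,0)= 8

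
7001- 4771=2230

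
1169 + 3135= 4304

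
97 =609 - 512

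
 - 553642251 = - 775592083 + 221949832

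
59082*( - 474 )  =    -  28004868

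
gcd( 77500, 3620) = 20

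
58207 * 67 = 3899869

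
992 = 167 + 825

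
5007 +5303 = 10310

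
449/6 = 449/6 = 74.83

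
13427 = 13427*1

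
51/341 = 51/341 = 0.15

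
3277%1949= 1328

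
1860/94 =930/47 = 19.79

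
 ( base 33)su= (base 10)954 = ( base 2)1110111010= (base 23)1ib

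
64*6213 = 397632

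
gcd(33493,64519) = 1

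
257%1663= 257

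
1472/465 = 1472/465 = 3.17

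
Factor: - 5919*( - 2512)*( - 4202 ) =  - 2^5*3^1*11^1*157^1*191^1 * 1973^1 = - 62477554656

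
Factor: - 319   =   - 11^1*29^1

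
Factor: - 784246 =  - 2^1*191^1*2053^1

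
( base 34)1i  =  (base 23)26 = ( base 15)37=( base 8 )64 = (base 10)52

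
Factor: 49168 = 2^4*7^1*439^1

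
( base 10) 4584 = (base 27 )67l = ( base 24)7N0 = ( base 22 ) 9a8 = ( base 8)10750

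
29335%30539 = 29335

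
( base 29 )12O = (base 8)1633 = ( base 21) 21K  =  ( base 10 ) 923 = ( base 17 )335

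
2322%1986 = 336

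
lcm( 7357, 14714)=14714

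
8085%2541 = 462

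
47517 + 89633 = 137150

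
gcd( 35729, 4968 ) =1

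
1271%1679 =1271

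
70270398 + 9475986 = 79746384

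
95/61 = 95/61 = 1.56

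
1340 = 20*67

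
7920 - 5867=2053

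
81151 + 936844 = 1017995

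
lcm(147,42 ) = 294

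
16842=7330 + 9512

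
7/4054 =7/4054 = 0.00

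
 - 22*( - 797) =17534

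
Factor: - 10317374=-2^1*173^1 * 29819^1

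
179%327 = 179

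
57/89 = 57/89 =0.64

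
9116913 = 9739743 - 622830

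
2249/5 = 2249/5=449.80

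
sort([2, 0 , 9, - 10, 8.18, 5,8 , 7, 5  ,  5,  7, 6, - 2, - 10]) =[  -  10,  -  10,-2,0, 2, 5, 5, 5, 6, 7,  7, 8, 8.18,9]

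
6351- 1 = 6350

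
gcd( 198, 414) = 18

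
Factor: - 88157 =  - 199^1*443^1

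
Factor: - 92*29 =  - 2^2* 23^1*29^1 = -  2668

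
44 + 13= 57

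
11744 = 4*2936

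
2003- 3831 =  - 1828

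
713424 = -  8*( -89178 )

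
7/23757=7/23757= 0.00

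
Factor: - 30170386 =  - 2^1*15085193^1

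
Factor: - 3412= - 2^2 *853^1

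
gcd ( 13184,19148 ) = 4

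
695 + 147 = 842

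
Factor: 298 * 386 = 2^2*149^1*193^1 = 115028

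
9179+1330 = 10509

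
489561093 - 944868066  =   - 455306973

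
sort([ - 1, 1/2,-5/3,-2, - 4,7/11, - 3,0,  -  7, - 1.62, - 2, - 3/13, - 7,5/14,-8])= [ - 8, - 7, - 7 , - 4, - 3, -2,  -  2, - 5/3,-1.62, - 1,-3/13, 0,5/14 , 1/2,7/11] 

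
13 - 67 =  - 54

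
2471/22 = 2471/22 = 112.32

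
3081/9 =342 + 1/3  =  342.33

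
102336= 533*192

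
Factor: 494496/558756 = 808/913 = 2^3*11^( - 1 )*83^(  -  1)*101^1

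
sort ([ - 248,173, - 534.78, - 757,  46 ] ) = [ - 757,  -  534.78, - 248, 46, 173] 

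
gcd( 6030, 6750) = 90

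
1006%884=122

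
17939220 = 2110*8502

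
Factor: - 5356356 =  - 2^2*3^1*446363^1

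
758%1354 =758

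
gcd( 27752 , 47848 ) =8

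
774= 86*9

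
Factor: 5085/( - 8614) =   -  2^ ( - 1 )*3^2*5^1 * 59^( - 1 )*73^(  -  1)*113^1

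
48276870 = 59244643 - 10967773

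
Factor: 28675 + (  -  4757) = 23918 = 2^1*11959^1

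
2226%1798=428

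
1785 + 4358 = 6143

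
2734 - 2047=687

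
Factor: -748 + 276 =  - 472 = -2^3*59^1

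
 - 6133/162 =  - 38 + 23/162 =- 37.86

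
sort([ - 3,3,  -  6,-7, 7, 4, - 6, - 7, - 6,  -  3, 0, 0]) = [ - 7,-7,-6 , -6,-6, - 3 , - 3, 0, 0, 3, 4,7 ]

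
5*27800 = 139000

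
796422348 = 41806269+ 754616079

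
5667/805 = 7 + 32/805  =  7.04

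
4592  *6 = 27552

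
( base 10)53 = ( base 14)3b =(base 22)29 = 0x35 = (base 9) 58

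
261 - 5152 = -4891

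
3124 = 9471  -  6347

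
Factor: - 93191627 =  - 93191627^1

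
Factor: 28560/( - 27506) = - 2^3 *3^1*5^1 * 7^1*809^(  -  1) = - 840/809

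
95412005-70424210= 24987795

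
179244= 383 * 468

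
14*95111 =1331554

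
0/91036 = 0 = 0.00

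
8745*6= 52470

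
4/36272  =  1/9068 = 0.00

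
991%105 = 46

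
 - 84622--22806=  -  61816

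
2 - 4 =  - 2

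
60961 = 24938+36023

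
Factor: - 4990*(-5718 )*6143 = 2^2 *3^1 * 5^1*499^1*953^1*6143^1 = 175277113260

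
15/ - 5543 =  - 1 + 5528/5543 =- 0.00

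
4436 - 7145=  - 2709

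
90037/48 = 90037/48 = 1875.77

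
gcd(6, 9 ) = 3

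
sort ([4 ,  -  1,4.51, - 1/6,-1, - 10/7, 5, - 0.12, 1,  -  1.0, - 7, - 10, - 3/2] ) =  [ - 10,-7,-3/2, - 10/7 , - 1, - 1, - 1.0, - 1/6,  -  0.12,1,4 , 4.51 , 5 ] 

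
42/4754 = 21/2377= 0.01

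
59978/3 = 59978/3 = 19992.67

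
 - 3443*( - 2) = 6886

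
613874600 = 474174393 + 139700207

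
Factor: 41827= 151^1*277^1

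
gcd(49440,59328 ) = 9888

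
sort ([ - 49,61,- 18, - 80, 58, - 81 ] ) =[ - 81, - 80, - 49, - 18, 58,61]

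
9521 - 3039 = 6482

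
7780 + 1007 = 8787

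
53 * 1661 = 88033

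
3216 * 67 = 215472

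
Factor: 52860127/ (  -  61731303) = -3^(-1 )*29^1*83^1*1669^ ( -1)*12329^ ( - 1 )  *21961^1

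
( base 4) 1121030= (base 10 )5708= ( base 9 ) 7742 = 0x164C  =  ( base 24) 9LK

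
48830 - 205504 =- 156674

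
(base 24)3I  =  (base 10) 90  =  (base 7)156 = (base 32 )2Q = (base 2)1011010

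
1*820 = 820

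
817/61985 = 817/61985=0.01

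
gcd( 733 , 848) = 1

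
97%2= 1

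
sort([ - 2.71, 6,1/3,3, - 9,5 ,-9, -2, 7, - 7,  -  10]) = [-10,-9, - 9, -7 , - 2.71, - 2,1/3,3,5, 6, 7] 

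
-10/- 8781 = 10/8781 = 0.00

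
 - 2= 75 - 77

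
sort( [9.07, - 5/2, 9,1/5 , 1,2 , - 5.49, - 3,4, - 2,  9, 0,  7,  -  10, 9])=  [ -10, - 5.49,-3, - 5/2, - 2, 0, 1/5,1 , 2,  4, 7, 9,9,9,9.07]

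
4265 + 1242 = 5507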